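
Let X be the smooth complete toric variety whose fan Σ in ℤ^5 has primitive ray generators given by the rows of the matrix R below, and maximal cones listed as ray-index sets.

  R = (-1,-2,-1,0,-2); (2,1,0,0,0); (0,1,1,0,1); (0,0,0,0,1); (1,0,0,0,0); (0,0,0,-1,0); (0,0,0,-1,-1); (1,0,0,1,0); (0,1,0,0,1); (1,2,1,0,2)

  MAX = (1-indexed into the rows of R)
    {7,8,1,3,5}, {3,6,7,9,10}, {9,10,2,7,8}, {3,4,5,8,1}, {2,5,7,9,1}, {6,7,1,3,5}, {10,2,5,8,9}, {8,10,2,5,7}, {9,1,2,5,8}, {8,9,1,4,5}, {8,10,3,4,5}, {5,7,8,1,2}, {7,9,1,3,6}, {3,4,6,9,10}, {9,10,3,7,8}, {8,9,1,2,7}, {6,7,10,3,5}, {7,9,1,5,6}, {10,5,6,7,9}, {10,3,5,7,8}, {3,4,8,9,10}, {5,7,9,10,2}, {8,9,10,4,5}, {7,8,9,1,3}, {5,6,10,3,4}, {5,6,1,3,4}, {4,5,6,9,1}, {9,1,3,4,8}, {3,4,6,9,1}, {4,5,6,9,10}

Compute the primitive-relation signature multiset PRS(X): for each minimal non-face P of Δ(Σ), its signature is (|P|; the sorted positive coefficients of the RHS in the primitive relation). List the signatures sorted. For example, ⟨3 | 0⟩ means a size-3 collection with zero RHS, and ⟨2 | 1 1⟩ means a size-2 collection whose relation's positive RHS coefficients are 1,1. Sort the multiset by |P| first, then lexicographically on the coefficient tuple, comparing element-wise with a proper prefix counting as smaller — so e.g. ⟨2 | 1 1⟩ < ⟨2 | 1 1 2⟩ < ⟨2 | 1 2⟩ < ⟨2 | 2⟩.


|primitive collections| = 8. Relations:

  P = {1,10}:  v_{1} + v_{10} = 0 — sig = ⟨2 | 0⟩
  P = {4,7}:  v_{4} + v_{7} = v_{6} — sig = ⟨2 | 1⟩
  P = {6,8}:  v_{6} + v_{8} = v_{5} — sig = ⟨2 | 1⟩
  P = {2,3}:  v_{2} + v_{3} = v_{7} + v_{8} + v_{10} — sig = ⟨2 | 1 1 1⟩
  P = {2,6}:  v_{2} + v_{6} = 2·v_{5} + v_{7} + v_{9} — sig = ⟨2 | 1 1 2⟩
  P = {2,4}:  v_{2} + v_{4} = 2·v_{5} + v_{9} — sig = ⟨2 | 1 2⟩
  P = {3,5,9}:  v_{3} + v_{5} + v_{9} = v_{10} — sig = ⟨3 | 1⟩
  P = {5,7,8,9}:  v_{5} + v_{7} + v_{8} + v_{9} = v_{2} — sig = ⟨4 | 1⟩

Sorted signature multiset PRS(X):
    ⟨2 | 0⟩
    ⟨2 | 1⟩
    ⟨2 | 1⟩
    ⟨2 | 1 1 1⟩
    ⟨2 | 1 1 2⟩
    ⟨2 | 1 2⟩
    ⟨3 | 1⟩
    ⟨4 | 1⟩


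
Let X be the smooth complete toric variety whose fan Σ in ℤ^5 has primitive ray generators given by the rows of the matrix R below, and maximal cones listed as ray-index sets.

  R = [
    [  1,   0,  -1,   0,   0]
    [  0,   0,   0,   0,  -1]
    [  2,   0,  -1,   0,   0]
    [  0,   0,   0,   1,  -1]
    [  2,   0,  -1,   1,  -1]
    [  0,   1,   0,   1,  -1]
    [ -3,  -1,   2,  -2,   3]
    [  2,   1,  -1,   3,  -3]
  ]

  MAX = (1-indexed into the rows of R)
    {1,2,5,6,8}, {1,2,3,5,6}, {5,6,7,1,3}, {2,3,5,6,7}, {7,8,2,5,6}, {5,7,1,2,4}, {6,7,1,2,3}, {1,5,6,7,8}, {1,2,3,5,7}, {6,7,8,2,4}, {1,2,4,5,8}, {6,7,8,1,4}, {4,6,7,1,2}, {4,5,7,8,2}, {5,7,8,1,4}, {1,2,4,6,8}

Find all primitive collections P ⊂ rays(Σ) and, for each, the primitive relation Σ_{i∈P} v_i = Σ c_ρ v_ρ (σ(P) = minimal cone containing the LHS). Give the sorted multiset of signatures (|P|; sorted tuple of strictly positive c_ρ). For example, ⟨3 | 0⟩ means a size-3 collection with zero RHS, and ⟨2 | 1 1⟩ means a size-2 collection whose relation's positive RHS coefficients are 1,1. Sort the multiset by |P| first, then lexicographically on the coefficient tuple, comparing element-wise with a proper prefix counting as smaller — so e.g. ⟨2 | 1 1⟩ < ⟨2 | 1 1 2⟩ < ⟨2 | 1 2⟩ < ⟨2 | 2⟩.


5 collections generate NE(X_Σ); each relation:

  P = {3,4}:  v_{3} + v_{4} = v_{5}  →  sig = ⟨2 | 1⟩
  P = {3,8}:  v_{3} + v_{8} = 2·v_{5} + v_{6}  →  sig = ⟨2 | 1 2⟩
  P = {4,5,6}:  v_{4} + v_{5} + v_{6} = v_{8}  →  sig = ⟨3 | 1⟩
  P = {1,2,7,8}:  v_{1} + v_{2} + v_{7} + v_{8} = v_{4}  →  sig = ⟨4 | 1⟩
  P = {1,2,5,6,7}:  v_{1} + v_{2} + v_{5} + v_{6} + v_{7} = 0  →  sig = ⟨5 | 0⟩

so the primitive-relation signature multiset is
[⟨2 | 1⟩, ⟨2 | 1 2⟩, ⟨3 | 1⟩, ⟨4 | 1⟩, ⟨5 | 0⟩]


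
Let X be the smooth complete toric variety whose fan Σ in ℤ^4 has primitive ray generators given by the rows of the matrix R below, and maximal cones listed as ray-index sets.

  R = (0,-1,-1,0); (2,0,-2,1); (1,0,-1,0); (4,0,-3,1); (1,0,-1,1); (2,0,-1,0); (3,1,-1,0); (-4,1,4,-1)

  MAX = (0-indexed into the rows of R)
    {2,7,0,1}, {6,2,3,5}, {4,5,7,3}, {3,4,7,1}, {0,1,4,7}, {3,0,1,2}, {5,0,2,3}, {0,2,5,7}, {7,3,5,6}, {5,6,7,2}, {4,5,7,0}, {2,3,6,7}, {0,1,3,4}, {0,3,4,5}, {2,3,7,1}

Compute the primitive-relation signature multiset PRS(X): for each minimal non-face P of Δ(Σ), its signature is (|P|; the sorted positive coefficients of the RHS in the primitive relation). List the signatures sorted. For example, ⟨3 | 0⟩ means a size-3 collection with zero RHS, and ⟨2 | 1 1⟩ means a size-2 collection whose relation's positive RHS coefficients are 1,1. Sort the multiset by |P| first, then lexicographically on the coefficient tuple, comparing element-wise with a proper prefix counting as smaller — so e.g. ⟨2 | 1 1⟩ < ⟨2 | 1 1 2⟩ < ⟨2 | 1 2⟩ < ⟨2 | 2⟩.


Δ(Σ) — 8 vertices, 7 min non-faces:

  {1,5}:  v_{1} + v_{5} = v_{3} ; sig = ⟨2 | 1⟩
  {2,4}:  v_{2} + v_{4} = v_{1} ; sig = ⟨2 | 1⟩
  {0,6}:  v_{0} + v_{6} = v_{2} + v_{5} ; sig = ⟨2 | 1 1⟩
  {1,6}:  v_{1} + v_{6} = v_{2} + 2·v_{3} + v_{7} ; sig = ⟨2 | 1 1 2⟩
  {4,6}:  v_{4} + v_{6} = 2·v_{3} + v_{7} ; sig = ⟨2 | 1 2⟩
  {0,3,7}:  v_{0} + v_{3} + v_{7} = 0 ; sig = ⟨3 | 0⟩
  {2,3,5,7}:  v_{2} + v_{3} + v_{5} + v_{7} = v_{6} ; sig = ⟨4 | 1⟩

Sorted signature multiset PRS(X):
    ⟨2 | 1⟩
    ⟨2 | 1⟩
    ⟨2 | 1 1⟩
    ⟨2 | 1 1 2⟩
    ⟨2 | 1 2⟩
    ⟨3 | 0⟩
    ⟨4 | 1⟩


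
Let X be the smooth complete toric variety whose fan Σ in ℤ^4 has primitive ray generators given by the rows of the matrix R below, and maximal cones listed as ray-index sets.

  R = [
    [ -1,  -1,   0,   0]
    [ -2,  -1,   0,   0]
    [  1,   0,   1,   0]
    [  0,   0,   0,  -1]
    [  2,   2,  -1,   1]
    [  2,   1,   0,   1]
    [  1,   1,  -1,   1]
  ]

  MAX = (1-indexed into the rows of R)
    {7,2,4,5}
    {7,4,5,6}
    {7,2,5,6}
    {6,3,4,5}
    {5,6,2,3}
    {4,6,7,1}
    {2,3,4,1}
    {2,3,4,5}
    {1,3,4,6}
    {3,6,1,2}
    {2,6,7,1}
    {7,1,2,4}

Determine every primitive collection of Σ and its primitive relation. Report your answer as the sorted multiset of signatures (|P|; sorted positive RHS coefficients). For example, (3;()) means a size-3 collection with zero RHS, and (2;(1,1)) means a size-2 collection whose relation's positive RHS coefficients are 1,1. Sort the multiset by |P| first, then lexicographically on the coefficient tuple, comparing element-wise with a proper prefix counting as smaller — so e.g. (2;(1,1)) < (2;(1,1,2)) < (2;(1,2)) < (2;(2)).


Δ(Σ) — 7 vertices, 3 min non-faces:

  P = {1,5}:  v_{1} + v_{5} = v_{7}  →  sig = (2;(1))
  P = {3,7}:  v_{3} + v_{7} = v_{6}  →  sig = (2;(1))
  P = {2,4,6}:  v_{2} + v_{4} + v_{6} = 0  →  sig = (3;())

Hence PRS(X_Σ) =
[(2;(1)), (2;(1)), (3;())]


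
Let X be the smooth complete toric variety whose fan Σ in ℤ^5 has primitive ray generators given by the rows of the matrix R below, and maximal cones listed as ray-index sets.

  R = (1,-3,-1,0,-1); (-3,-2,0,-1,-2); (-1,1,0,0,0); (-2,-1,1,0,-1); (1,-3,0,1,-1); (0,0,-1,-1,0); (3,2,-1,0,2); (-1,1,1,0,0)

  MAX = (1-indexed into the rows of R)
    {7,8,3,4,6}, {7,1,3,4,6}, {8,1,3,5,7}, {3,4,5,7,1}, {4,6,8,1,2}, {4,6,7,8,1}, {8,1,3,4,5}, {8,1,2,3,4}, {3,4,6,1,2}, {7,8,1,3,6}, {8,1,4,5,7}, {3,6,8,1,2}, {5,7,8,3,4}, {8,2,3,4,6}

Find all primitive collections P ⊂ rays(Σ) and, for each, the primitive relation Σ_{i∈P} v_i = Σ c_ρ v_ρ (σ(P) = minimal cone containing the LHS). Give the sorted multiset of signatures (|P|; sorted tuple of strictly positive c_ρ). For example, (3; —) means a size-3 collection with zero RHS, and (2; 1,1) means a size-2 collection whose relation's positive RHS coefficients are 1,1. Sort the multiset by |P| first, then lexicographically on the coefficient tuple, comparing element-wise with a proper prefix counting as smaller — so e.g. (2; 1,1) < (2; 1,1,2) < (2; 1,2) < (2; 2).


5 minimal non-faces of Δ(Σ) (on 8 rays):

  • {2,7}:  v_{2} + v_{7} = v_{6}  ⟹  sig = (2; 1)
  • {5,6}:  v_{5} + v_{6} = v_{1}  ⟹  sig = (2; 1)
  • {2,5}:  v_{2} + v_{5} = 2·v_{1} + v_{3} + v_{4} + v_{8}  ⟹  sig = (2; 1,1,1,2)
  • {1,3,4,7,8}:  v_{1} + v_{3} + v_{4} + v_{7} + v_{8} = 0  ⟹  sig = (5; —)
  • {1,3,4,6,8}:  v_{1} + v_{3} + v_{4} + v_{6} + v_{8} = v_{2}  ⟹  sig = (5; 1)

Hence PRS(X_Σ) =
    |P|=2: 3 collections, coeffs (1), (1), (1,1,1,2)
    |P|=5: 2 collections, coeffs (), (1)


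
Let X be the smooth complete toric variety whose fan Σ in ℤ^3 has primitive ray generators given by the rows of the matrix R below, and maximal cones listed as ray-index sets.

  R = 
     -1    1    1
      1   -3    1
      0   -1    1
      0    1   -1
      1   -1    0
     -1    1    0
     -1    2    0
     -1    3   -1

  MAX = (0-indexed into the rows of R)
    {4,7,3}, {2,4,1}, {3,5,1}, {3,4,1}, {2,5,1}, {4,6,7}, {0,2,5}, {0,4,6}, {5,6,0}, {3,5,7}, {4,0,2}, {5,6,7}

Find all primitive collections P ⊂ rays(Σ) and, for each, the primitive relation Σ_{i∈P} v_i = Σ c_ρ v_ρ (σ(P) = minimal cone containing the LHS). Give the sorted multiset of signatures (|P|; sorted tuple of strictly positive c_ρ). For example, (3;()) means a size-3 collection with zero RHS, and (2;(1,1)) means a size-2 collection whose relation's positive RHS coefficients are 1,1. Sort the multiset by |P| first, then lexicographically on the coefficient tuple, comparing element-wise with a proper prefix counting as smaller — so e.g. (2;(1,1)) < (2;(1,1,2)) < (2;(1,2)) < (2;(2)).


10 minimal non-faces of Δ(Σ) (on 8 rays):

  {1,7}:  v_{1} + v_{7} = 0  ⟹  sig = (2;())
  {2,3}:  v_{2} + v_{3} = 0  ⟹  sig = (2;())
  {4,5}:  v_{4} + v_{5} = 0  ⟹  sig = (2;())
  {0,3}:  v_{0} + v_{3} = v_{6}  ⟹  sig = (2;(1))
  {1,6}:  v_{1} + v_{6} = v_{2}  ⟹  sig = (2;(1))
  {2,6}:  v_{2} + v_{6} = v_{0}  ⟹  sig = (2;(1))
  {2,7}:  v_{2} + v_{7} = v_{6}  ⟹  sig = (2;(1))
  {3,6}:  v_{3} + v_{6} = v_{7}  ⟹  sig = (2;(1))
  {0,1}:  v_{0} + v_{1} = 2·v_{2}  ⟹  sig = (2;(2))
  {0,7}:  v_{0} + v_{7} = 2·v_{6}  ⟹  sig = (2;(2))

Sorted signature multiset PRS(X):
    (2;())
    (2;())
    (2;())
    (2;(1))
    (2;(1))
    (2;(1))
    (2;(1))
    (2;(1))
    (2;(2))
    (2;(2))


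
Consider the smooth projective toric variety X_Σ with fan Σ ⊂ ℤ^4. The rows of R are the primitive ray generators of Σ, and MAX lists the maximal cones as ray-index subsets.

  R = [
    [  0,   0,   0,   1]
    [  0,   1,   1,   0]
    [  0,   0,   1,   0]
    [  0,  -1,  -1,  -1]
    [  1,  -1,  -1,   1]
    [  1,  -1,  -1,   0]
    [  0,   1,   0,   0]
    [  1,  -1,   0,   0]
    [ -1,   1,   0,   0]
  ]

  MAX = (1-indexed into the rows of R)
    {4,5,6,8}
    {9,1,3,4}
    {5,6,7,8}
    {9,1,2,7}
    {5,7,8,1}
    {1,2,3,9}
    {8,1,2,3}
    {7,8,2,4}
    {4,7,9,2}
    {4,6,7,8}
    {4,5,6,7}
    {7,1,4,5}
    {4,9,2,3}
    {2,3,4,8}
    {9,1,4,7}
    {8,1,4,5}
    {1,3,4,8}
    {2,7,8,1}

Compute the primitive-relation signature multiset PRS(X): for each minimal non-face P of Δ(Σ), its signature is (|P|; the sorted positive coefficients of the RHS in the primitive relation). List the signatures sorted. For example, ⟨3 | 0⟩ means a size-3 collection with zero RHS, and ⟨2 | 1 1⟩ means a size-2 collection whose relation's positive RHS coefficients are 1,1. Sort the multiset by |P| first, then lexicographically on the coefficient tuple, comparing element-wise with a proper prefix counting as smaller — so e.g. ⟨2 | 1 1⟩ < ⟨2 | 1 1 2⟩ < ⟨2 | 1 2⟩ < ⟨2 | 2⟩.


Minimal non-faces — 12 found among 9 rays, 18 max cones:

  {8,9}:  v_{8} + v_{9} = 0  →  sig = ⟨2 | 0⟩
  {1,6}:  v_{1} + v_{6} = v_{5}  →  sig = ⟨2 | 1⟩
  {3,6}:  v_{3} + v_{6} = v_{8}  →  sig = ⟨2 | 1⟩
  {3,7}:  v_{3} + v_{7} = v_{2}  →  sig = ⟨2 | 1⟩
  {2,6}:  v_{2} + v_{6} = v_{7} + v_{8}  →  sig = ⟨2 | 1 1⟩
  {3,5}:  v_{3} + v_{5} = v_{1} + v_{8}  →  sig = ⟨2 | 1 1⟩
  {2,5}:  v_{2} + v_{5} = v_{1} + v_{7} + v_{8}  →  sig = ⟨2 | 1 1 1⟩
  {6,9}:  v_{6} + v_{9} = v_{1} + v_{4} + v_{7}  →  sig = ⟨2 | 1 1 1⟩
  {5,9}:  v_{5} + v_{9} = 2·v_{1} + v_{4} + v_{7}  →  sig = ⟨2 | 1 1 2⟩
  {1,2,4}:  v_{1} + v_{2} + v_{4} = 0  →  sig = ⟨3 | 0⟩
  {1,4,7,8}:  v_{1} + v_{4} + v_{7} + v_{8} = v_{6}  →  sig = ⟨4 | 1⟩
  {4,5,7,8}:  v_{4} + v_{5} + v_{7} + v_{8} = 2·v_{6}  →  sig = ⟨4 | 2⟩

Hence PRS(X_Σ) =
    ⟨2 | 0⟩
    ⟨2 | 1⟩
    ⟨2 | 1⟩
    ⟨2 | 1⟩
    ⟨2 | 1 1⟩
    ⟨2 | 1 1⟩
    ⟨2 | 1 1 1⟩
    ⟨2 | 1 1 1⟩
    ⟨2 | 1 1 2⟩
    ⟨3 | 0⟩
    ⟨4 | 1⟩
    ⟨4 | 2⟩


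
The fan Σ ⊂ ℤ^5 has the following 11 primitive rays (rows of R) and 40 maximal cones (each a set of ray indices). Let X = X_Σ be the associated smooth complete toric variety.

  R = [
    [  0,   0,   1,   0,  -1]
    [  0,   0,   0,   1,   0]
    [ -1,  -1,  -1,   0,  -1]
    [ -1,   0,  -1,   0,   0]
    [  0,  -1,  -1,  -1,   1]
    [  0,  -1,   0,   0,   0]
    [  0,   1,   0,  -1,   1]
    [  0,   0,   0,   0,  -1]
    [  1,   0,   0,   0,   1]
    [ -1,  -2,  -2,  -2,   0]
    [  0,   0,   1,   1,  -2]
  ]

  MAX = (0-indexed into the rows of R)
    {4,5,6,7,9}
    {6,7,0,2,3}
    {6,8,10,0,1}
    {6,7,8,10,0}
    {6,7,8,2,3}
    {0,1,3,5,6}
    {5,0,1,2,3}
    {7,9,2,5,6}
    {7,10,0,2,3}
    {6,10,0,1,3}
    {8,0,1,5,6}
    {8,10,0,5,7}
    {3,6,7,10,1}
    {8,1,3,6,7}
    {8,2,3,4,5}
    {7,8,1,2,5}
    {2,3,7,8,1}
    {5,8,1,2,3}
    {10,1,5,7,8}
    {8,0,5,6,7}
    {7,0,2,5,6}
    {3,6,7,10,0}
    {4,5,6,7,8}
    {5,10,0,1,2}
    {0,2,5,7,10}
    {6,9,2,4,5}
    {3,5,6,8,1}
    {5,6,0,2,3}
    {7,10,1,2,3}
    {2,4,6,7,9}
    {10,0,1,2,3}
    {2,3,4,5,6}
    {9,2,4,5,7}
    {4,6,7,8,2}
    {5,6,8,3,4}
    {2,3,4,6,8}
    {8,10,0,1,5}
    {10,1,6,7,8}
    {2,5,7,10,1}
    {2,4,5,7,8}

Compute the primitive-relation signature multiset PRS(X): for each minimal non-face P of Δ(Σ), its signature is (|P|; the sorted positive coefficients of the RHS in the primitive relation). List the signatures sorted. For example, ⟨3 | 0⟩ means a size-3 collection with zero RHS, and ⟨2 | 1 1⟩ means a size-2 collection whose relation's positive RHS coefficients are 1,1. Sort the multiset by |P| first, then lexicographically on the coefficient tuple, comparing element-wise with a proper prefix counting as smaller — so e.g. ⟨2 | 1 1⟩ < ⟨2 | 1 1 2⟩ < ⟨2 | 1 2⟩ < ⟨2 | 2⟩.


22 minimal non-faces of Δ(Σ) (on 11 rays):

  • {1,9}:  v_{1} + v_{9} = v_{2} + v_{4}  ⇒ sig = ⟨2 | 1 1⟩
  • {4,10}:  v_{4} + v_{10} = v_{5} + v_{7}  ⇒ sig = ⟨2 | 1 1⟩
  • {1,4}:  v_{1} + v_{4} = v_{3} + v_{5} + v_{8}  ⇒ sig = ⟨2 | 1 1 1⟩
  • {0,4}:  v_{0} + v_{4} = 2·v_{5} + v_{6} + v_{7}  ⇒ sig = ⟨2 | 1 1 2⟩
  • {3,9}:  v_{3} + v_{9} = 2·v_{2} + v_{4} + v_{6}  ⇒ sig = ⟨2 | 1 1 2⟩
  • {9,10}:  v_{9} + v_{10} = v_{2} + 2·v_{5} + v_{6} + 2·v_{7}  ⇒ sig = ⟨2 | 1 1 2 2⟩
  • {8,9}:  v_{8} + v_{9} = 2·v_{4} + v_{7}  ⇒ sig = ⟨2 | 1 2⟩
  • {0,9}:  v_{0} + v_{9} = v_{2} + 3·v_{5} + 2·v_{6} + 2·v_{7}  ⇒ sig = ⟨2 | 1 2 2 3⟩
  • {0,3,8}:  v_{0} + v_{3} + v_{8} = 0  ⇒ sig = ⟨3 | 0⟩
  • {0,1,7}:  v_{0} + v_{1} + v_{7} = v_{10}  ⇒ sig = ⟨3 | 1⟩
  • {1,2,6}:  v_{1} + v_{2} + v_{6} = v_{3}  ⇒ sig = ⟨3 | 1⟩
  • {3,5,7}:  v_{3} + v_{5} + v_{7} = v_{2}  ⇒ sig = ⟨3 | 1⟩
  • {5,6,10}:  v_{5} + v_{6} + v_{10} = v_{0}  ⇒ sig = ⟨3 | 1⟩
  • {0,2,8}:  v_{0} + v_{2} + v_{8} = v_{5} + v_{7}  ⇒ sig = ⟨3 | 1 1⟩
  • {3,8,10}:  v_{3} + v_{8} + v_{10} = v_{1} + v_{7}  ⇒ sig = ⟨3 | 1 1⟩
  • {2,6,10}:  v_{2} + v_{6} + v_{10} = v_{0} + v_{3} + v_{7}  ⇒ sig = ⟨3 | 1 1 1⟩
  • {3,5,10}:  v_{3} + v_{5} + v_{10} = v_{0} + v_{1} + v_{2}  ⇒ sig = ⟨3 | 1 1 1⟩
  • {2,8,10}:  v_{2} + v_{8} + v_{10} = v_{1} + v_{5} + 2·v_{7}  ⇒ sig = ⟨3 | 1 1 2⟩
  • {3,4,7}:  v_{3} + v_{4} + v_{7} = 2·v_{2} + v_{6} + v_{8}  ⇒ sig = ⟨3 | 1 1 2⟩
  • {1,5,6,7}:  v_{1} + v_{5} + v_{6} + v_{7} = 0  ⇒ sig = ⟨4 | 0⟩
  • {2,5,6,8}:  v_{2} + v_{5} + v_{6} + v_{8} = v_{4}  ⇒ sig = ⟨4 | 1⟩
  • {2,4,5,6,7}:  v_{2} + v_{4} + v_{5} + v_{6} + v_{7} = v_{9}  ⇒ sig = ⟨5 | 1⟩

so the primitive-relation signature multiset is
    |P|=2: 8 collections, coeffs (1,1), (1,1), (1,1,1), (1,1,2), (1,1,2), (1,1,2,2), (1,2), (1,2,2,3)
    |P|=3: 11 collections, coeffs (), (1), (1), (1), (1), (1,1), (1,1), (1,1,1), (1,1,1), (1,1,2), (1,1,2)
    |P|=4: 2 collections, coeffs (), (1)
    |P|=5: 1 collection, coeffs (1)


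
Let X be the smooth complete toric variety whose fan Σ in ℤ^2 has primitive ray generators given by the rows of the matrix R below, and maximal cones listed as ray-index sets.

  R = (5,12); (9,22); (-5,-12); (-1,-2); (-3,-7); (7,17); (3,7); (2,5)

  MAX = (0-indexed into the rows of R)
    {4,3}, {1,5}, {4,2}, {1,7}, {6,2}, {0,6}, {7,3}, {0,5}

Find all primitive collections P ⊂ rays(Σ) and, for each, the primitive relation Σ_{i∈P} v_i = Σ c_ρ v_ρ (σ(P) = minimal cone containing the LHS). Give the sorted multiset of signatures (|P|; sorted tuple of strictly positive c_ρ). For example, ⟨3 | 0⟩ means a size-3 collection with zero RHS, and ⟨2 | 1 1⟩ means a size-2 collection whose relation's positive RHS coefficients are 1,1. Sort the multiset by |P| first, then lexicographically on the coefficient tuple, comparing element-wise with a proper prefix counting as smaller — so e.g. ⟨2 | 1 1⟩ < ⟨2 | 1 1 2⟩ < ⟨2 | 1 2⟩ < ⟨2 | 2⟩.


20 minimal non-faces of Δ(Σ) (on 8 rays):

  P = {0,2}:  v_{0} + v_{2} = 0  ⇒ sig = ⟨2 | 0⟩
  P = {4,6}:  v_{4} + v_{6} = 0  ⇒ sig = ⟨2 | 0⟩
  P = {0,4}:  v_{0} + v_{4} = v_{7}  ⇒ sig = ⟨2 | 1⟩
  P = {0,7}:  v_{0} + v_{7} = v_{5}  ⇒ sig = ⟨2 | 1⟩
  P = {2,5}:  v_{2} + v_{5} = v_{7}  ⇒ sig = ⟨2 | 1⟩
  P = {2,7}:  v_{2} + v_{7} = v_{4}  ⇒ sig = ⟨2 | 1⟩
  P = {3,6}:  v_{3} + v_{6} = v_{7}  ⇒ sig = ⟨2 | 1⟩
  P = {4,7}:  v_{4} + v_{7} = v_{3}  ⇒ sig = ⟨2 | 1⟩
  P = {5,7}:  v_{5} + v_{7} = v_{1}  ⇒ sig = ⟨2 | 1⟩
  P = {6,7}:  v_{6} + v_{7} = v_{0}  ⇒ sig = ⟨2 | 1⟩
  P = {1,6}:  v_{1} + v_{6} = v_{0} + v_{5}  ⇒ sig = ⟨2 | 1 1⟩
  P = {0,1}:  v_{0} + v_{1} = 2·v_{5}  ⇒ sig = ⟨2 | 2⟩
  P = {0,3}:  v_{0} + v_{3} = 2·v_{7}  ⇒ sig = ⟨2 | 2⟩
  P = {1,2}:  v_{1} + v_{2} = 2·v_{7}  ⇒ sig = ⟨2 | 2⟩
  P = {2,3}:  v_{2} + v_{3} = 2·v_{4}  ⇒ sig = ⟨2 | 2⟩
  P = {4,5}:  v_{4} + v_{5} = 2·v_{7}  ⇒ sig = ⟨2 | 2⟩
  P = {5,6}:  v_{5} + v_{6} = 2·v_{0}  ⇒ sig = ⟨2 | 2⟩
  P = {1,4}:  v_{1} + v_{4} = 3·v_{7}  ⇒ sig = ⟨2 | 3⟩
  P = {3,5}:  v_{3} + v_{5} = 3·v_{7}  ⇒ sig = ⟨2 | 3⟩
  P = {1,3}:  v_{1} + v_{3} = 4·v_{7}  ⇒ sig = ⟨2 | 4⟩

Hence PRS(X_Σ) =
    |P|=2: 20 collections, coeffs (), (), (1), (1), (1), (1), (1), (1), (1), (1), (1,1), (2), (2), (2), (2), (2), (2), (3), (3), (4)


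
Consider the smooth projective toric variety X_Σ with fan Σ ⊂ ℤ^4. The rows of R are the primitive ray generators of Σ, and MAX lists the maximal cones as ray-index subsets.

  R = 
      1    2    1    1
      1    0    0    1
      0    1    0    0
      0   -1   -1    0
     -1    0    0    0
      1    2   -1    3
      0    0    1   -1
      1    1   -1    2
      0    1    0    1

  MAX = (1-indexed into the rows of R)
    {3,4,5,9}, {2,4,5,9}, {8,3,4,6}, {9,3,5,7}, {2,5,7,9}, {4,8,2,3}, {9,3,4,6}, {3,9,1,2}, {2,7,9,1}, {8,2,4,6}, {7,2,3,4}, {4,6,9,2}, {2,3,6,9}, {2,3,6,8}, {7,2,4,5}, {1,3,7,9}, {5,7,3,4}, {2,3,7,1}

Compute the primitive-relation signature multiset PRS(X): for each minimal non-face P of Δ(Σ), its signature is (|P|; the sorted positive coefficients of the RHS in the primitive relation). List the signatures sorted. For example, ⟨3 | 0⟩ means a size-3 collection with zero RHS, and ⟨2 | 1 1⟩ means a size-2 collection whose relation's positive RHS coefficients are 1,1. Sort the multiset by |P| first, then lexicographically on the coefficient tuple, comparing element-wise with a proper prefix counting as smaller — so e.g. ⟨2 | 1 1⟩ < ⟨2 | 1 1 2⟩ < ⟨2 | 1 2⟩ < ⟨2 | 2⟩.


The 14 primitive collections of Σ (r=9, n=4):

  P={8,9}:  v_{8} + v_{9} = v_{6}  so sig = ⟨2 | 1⟩
  P={1,4}:  v_{1} + v_{4} = v_{2} + v_{3}  so sig = ⟨2 | 1 1⟩
  P={7,8}:  v_{7} + v_{8} = v_{2} + v_{3}  so sig = ⟨2 | 1 1⟩
  P={6,7}:  v_{6} + v_{7} = v_{2} + v_{3} + v_{9}  so sig = ⟨2 | 1 1 1⟩
  P={1,5}:  v_{1} + v_{5} = v_{7} + 2·v_{9}  so sig = ⟨2 | 1 2⟩
  P={5,8}:  v_{5} + v_{8} = v_{4} + 2·v_{9}  so sig = ⟨2 | 1 2⟩
  P={1,8}:  v_{1} + v_{8} = 2·v_{2} + 2·v_{3} + v_{9}  so sig = ⟨2 | 1 2 2⟩
  P={5,6}:  v_{5} + v_{6} = v_{4} + 3·v_{9}  so sig = ⟨2 | 1 3⟩
  P={1,6}:  v_{1} + v_{6} = 2·v_{2} + 2·v_{3} + 2·v_{9}  so sig = ⟨2 | 2 2 2⟩
  P={4,7,9}:  v_{4} + v_{7} + v_{9} = 0  so sig = ⟨3 | 0⟩
  P={2,3,5}:  v_{2} + v_{3} + v_{5} = v_{9}  so sig = ⟨3 | 1⟩
  P={2,3,4,9}:  v_{2} + v_{3} + v_{4} + v_{9} = v_{8}  so sig = ⟨4 | 1⟩
  P={2,3,7,9}:  v_{2} + v_{3} + v_{7} + v_{9} = v_{1}  so sig = ⟨4 | 1⟩
  P={2,3,4,6}:  v_{2} + v_{3} + v_{4} + v_{6} = 2·v_{8}  so sig = ⟨4 | 2⟩

so the primitive-relation signature multiset is
[⟨2 | 1⟩, ⟨2 | 1 1⟩, ⟨2 | 1 1⟩, ⟨2 | 1 1 1⟩, ⟨2 | 1 2⟩, ⟨2 | 1 2⟩, ⟨2 | 1 2 2⟩, ⟨2 | 1 3⟩, ⟨2 | 2 2 2⟩, ⟨3 | 0⟩, ⟨3 | 1⟩, ⟨4 | 1⟩, ⟨4 | 1⟩, ⟨4 | 2⟩]


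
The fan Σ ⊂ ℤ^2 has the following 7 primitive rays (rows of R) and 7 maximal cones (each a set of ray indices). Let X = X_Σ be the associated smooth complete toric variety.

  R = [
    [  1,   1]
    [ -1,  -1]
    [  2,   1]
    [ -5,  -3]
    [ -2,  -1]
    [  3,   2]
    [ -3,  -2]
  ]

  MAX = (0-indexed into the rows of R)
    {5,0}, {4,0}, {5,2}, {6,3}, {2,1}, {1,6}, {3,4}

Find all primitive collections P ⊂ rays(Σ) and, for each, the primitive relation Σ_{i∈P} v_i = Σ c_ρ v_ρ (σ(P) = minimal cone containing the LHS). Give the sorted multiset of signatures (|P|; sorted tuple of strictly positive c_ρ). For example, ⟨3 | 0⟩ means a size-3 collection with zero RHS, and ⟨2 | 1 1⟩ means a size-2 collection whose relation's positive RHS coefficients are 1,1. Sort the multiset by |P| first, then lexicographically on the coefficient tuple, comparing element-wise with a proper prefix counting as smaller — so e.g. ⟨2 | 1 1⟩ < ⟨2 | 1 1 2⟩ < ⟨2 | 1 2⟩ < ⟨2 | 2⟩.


14 minimal non-faces of Δ(Σ) (on 7 rays):

  P={0,1}:  v_{0} + v_{1} = 0  ⟹  sig = ⟨2 | 0⟩
  P={2,4}:  v_{2} + v_{4} = 0  ⟹  sig = ⟨2 | 0⟩
  P={5,6}:  v_{5} + v_{6} = 0  ⟹  sig = ⟨2 | 0⟩
  P={0,2}:  v_{0} + v_{2} = v_{5}  ⟹  sig = ⟨2 | 1⟩
  P={0,6}:  v_{0} + v_{6} = v_{4}  ⟹  sig = ⟨2 | 1⟩
  P={1,4}:  v_{1} + v_{4} = v_{6}  ⟹  sig = ⟨2 | 1⟩
  P={1,5}:  v_{1} + v_{5} = v_{2}  ⟹  sig = ⟨2 | 1⟩
  P={2,3}:  v_{2} + v_{3} = v_{6}  ⟹  sig = ⟨2 | 1⟩
  P={2,6}:  v_{2} + v_{6} = v_{1}  ⟹  sig = ⟨2 | 1⟩
  P={3,5}:  v_{3} + v_{5} = v_{4}  ⟹  sig = ⟨2 | 1⟩
  P={4,5}:  v_{4} + v_{5} = v_{0}  ⟹  sig = ⟨2 | 1⟩
  P={4,6}:  v_{4} + v_{6} = v_{3}  ⟹  sig = ⟨2 | 1⟩
  P={0,3}:  v_{0} + v_{3} = 2·v_{4}  ⟹  sig = ⟨2 | 2⟩
  P={1,3}:  v_{1} + v_{3} = 2·v_{6}  ⟹  sig = ⟨2 | 2⟩

Signatures (|P|; sorted positive RHS coefficients), sorted:
[⟨2 | 0⟩, ⟨2 | 0⟩, ⟨2 | 0⟩, ⟨2 | 1⟩, ⟨2 | 1⟩, ⟨2 | 1⟩, ⟨2 | 1⟩, ⟨2 | 1⟩, ⟨2 | 1⟩, ⟨2 | 1⟩, ⟨2 | 1⟩, ⟨2 | 1⟩, ⟨2 | 2⟩, ⟨2 | 2⟩]


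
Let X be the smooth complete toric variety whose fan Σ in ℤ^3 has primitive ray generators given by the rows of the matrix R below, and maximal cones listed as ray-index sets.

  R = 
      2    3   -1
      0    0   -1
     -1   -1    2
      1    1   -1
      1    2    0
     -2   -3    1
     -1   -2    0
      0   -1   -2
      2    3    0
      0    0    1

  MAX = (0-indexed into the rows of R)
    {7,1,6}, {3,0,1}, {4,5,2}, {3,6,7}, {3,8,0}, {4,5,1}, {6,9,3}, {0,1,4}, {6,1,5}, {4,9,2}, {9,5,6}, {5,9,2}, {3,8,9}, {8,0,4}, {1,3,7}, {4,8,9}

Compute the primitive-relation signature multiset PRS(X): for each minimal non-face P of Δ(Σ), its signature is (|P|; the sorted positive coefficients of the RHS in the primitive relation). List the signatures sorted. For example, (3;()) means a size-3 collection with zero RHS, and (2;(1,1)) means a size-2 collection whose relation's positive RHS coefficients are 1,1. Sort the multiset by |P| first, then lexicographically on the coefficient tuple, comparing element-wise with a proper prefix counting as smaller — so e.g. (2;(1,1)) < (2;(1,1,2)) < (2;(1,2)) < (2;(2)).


Σ has 23 primitive collections:

  • {0,5}:  v_{0} + v_{5} = 0  →  sig = (2;())
  • {1,9}:  v_{1} + v_{9} = 0  →  sig = (2;())
  • {4,6}:  v_{4} + v_{6} = 0  →  sig = (2;())
  • {0,6}:  v_{0} + v_{6} = v_{3}  →  sig = (2;(1))
  • {0,9}:  v_{0} + v_{9} = v_{8}  →  sig = (2;(1))
  • {1,8}:  v_{1} + v_{8} = v_{0}  →  sig = (2;(1))
  • {2,3}:  v_{2} + v_{3} = v_{9}  →  sig = (2;(1))
  • {2,7}:  v_{2} + v_{7} = v_{6}  →  sig = (2;(1))
  • {3,4}:  v_{3} + v_{4} = v_{0}  →  sig = (2;(1))
  • {3,5}:  v_{3} + v_{5} = v_{6}  →  sig = (2;(1))
  • {5,8}:  v_{5} + v_{8} = v_{9}  →  sig = (2;(1))
  • {0,2}:  v_{0} + v_{2} = v_{4} + v_{9}  →  sig = (2;(1,1))
  • {1,2}:  v_{1} + v_{2} = v_{4} + v_{5}  →  sig = (2;(1,1))
  • {2,6}:  v_{2} + v_{6} = v_{5} + v_{9}  →  sig = (2;(1,1))
  • {4,7}:  v_{4} + v_{7} = v_{1} + v_{3}  →  sig = (2;(1,1))
  • {6,8}:  v_{6} + v_{8} = v_{3} + v_{9}  →  sig = (2;(1,1))
  • {7,9}:  v_{7} + v_{9} = v_{3} + v_{6}  →  sig = (2;(1,1))
  • {0,7}:  v_{0} + v_{7} = v_{1} + 2·v_{3}  →  sig = (2;(1,2))
  • {2,8}:  v_{2} + v_{8} = v_{4} + 2·v_{9}  →  sig = (2;(1,2))
  • {5,7}:  v_{5} + v_{7} = v_{1} + 2·v_{6}  →  sig = (2;(1,2))
  • {7,8}:  v_{7} + v_{8} = 2·v_{3}  →  sig = (2;(2))
  • {1,3,6}:  v_{1} + v_{3} + v_{6} = v_{7}  →  sig = (3;(1))
  • {4,5,9}:  v_{4} + v_{5} + v_{9} = v_{2}  →  sig = (3;(1))

Signatures (|P|; sorted positive RHS coefficients), sorted:
    (2;())
    (2;())
    (2;())
    (2;(1))
    (2;(1))
    (2;(1))
    (2;(1))
    (2;(1))
    (2;(1))
    (2;(1))
    (2;(1))
    (2;(1,1))
    (2;(1,1))
    (2;(1,1))
    (2;(1,1))
    (2;(1,1))
    (2;(1,1))
    (2;(1,2))
    (2;(1,2))
    (2;(1,2))
    (2;(2))
    (3;(1))
    (3;(1))


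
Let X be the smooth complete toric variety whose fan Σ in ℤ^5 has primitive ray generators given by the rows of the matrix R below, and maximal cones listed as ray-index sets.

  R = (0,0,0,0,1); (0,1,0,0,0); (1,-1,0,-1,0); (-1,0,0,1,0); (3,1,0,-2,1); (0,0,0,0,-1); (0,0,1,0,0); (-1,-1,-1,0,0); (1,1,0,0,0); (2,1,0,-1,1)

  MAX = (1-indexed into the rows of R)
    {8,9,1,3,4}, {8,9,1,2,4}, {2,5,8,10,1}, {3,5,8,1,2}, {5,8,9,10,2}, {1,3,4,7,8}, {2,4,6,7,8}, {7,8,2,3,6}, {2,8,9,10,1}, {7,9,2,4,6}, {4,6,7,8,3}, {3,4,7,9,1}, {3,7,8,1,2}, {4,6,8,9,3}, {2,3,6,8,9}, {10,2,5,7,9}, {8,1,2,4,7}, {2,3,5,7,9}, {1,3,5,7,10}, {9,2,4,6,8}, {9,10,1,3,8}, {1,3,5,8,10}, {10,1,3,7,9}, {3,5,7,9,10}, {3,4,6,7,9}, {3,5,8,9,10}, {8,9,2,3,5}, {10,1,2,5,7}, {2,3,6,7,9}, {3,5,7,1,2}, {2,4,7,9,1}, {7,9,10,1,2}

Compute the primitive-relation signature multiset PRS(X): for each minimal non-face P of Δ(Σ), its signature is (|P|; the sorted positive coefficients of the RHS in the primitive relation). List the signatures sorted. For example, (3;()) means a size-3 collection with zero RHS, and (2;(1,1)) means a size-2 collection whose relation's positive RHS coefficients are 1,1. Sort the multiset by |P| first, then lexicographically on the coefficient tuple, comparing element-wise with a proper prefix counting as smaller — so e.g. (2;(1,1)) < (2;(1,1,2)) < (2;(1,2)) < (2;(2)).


|primitive collections| = 12. Relations:

  {1,6}:  v_{1} + v_{6} = 0  →  sig = (2;())
  {4,5}:  v_{4} + v_{5} = v_{10}  →  sig = (2;(1))
  {4,10}:  v_{4} + v_{10} = v_{1} + v_{9}  →  sig = (2;(1,1))
  {6,10}:  v_{6} + v_{10} = v_{2} + v_{3} + v_{9}  →  sig = (2;(1,1,1))
  {5,6}:  v_{5} + v_{6} = 2·v_{2} + 2·v_{3} + v_{9}  →  sig = (2;(1,2,2))
  {2,3,4}:  v_{2} + v_{3} + v_{4} = 0  →  sig = (3;())
  {7,8,9}:  v_{7} + v_{8} + v_{9} = 0  →  sig = (3;())
  {2,3,10}:  v_{2} + v_{3} + v_{10} = v_{5}  →  sig = (3;(1))
  {7,8,10}:  v_{7} + v_{8} + v_{10} = v_{1} + v_{2} + v_{3}  →  sig = (3;(1,1,1))
  {5,7,8}:  v_{5} + v_{7} + v_{8} = v_{1} + 2·v_{2} + 2·v_{3}  →  sig = (3;(1,2,2))
  {1,5,9}:  v_{1} + v_{5} + v_{9} = 2·v_{10}  →  sig = (3;(2))
  {1,2,3,9}:  v_{1} + v_{2} + v_{3} + v_{9} = v_{10}  →  sig = (4;(1))

Hence PRS(X_Σ) =
    |P|=2: 5 collections, coeffs (), (1), (1,1), (1,1,1), (1,2,2)
    |P|=3: 6 collections, coeffs (), (), (1), (1,1,1), (1,2,2), (2)
    |P|=4: 1 collection, coeffs (1)


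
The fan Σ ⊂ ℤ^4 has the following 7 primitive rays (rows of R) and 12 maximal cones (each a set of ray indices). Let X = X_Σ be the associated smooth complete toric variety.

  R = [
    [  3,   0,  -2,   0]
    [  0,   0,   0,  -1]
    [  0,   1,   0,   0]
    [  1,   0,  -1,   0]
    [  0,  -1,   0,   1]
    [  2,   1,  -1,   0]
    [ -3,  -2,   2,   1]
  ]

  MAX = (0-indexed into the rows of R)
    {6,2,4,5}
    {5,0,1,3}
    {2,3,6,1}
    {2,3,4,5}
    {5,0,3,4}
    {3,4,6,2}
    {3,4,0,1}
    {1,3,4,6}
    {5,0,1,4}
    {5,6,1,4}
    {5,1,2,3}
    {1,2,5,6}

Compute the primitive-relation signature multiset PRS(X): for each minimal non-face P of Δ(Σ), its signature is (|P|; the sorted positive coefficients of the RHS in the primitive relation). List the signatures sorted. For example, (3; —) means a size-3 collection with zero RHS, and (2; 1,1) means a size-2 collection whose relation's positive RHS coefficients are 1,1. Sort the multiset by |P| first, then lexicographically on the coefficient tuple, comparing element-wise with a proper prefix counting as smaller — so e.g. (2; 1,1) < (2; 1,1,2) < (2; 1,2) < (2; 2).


Primitive collections (5):

  P = {0,2}:  v_{0} + v_{2} = v_{3} + v_{5}  →  sig = (2; 1,1)
  P = {0,6}:  v_{0} + v_{6} = v_{1} + 2·v_{4}  →  sig = (2; 1,2)
  P = {1,2,4}:  v_{1} + v_{2} + v_{4} = 0  →  sig = (3; —)
  P = {3,5,6}:  v_{3} + v_{5} + v_{6} = v_{4}  →  sig = (3; 1)
  P = {1,3,4,5}:  v_{1} + v_{3} + v_{4} + v_{5} = v_{0}  →  sig = (4; 1)

Signatures (|P|; sorted positive RHS coefficients), sorted:
{ (2; 1,1),  (2; 1,2),  (3; —),  (3; 1),  (4; 1) }


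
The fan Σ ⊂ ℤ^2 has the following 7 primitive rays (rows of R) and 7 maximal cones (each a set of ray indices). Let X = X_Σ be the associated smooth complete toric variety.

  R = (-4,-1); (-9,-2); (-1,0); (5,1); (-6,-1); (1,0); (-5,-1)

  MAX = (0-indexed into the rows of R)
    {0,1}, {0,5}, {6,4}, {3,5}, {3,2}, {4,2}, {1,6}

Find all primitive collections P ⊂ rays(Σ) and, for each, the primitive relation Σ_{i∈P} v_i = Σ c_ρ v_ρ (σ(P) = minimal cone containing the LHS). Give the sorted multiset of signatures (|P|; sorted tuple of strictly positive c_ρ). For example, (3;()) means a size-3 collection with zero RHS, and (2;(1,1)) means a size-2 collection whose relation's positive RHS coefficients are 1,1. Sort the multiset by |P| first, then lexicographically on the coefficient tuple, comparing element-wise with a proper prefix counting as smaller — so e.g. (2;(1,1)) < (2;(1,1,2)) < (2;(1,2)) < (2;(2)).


14 minimal non-faces of Δ(Σ) (on 7 rays):

  P = {2,5}:  v_{2} + v_{5} = 0 — sig = (2;())
  P = {3,6}:  v_{3} + v_{6} = 0 — sig = (2;())
  P = {0,2}:  v_{0} + v_{2} = v_{6} — sig = (2;(1))
  P = {0,3}:  v_{0} + v_{3} = v_{5} — sig = (2;(1))
  P = {0,6}:  v_{0} + v_{6} = v_{1} — sig = (2;(1))
  P = {1,3}:  v_{1} + v_{3} = v_{0} — sig = (2;(1))
  P = {2,6}:  v_{2} + v_{6} = v_{4} — sig = (2;(1))
  P = {3,4}:  v_{3} + v_{4} = v_{2} — sig = (2;(1))
  P = {4,5}:  v_{4} + v_{5} = v_{6} — sig = (2;(1))
  P = {5,6}:  v_{5} + v_{6} = v_{0} — sig = (2;(1))
  P = {0,4}:  v_{0} + v_{4} = 2·v_{6} — sig = (2;(2))
  P = {1,2}:  v_{1} + v_{2} = 2·v_{6} — sig = (2;(2))
  P = {1,5}:  v_{1} + v_{5} = 2·v_{0} — sig = (2;(2))
  P = {1,4}:  v_{1} + v_{4} = 3·v_{6} — sig = (2;(3))

Signatures (|P|; sorted positive RHS coefficients), sorted:
[(2;()), (2;()), (2;(1)), (2;(1)), (2;(1)), (2;(1)), (2;(1)), (2;(1)), (2;(1)), (2;(1)), (2;(2)), (2;(2)), (2;(2)), (2;(3))]


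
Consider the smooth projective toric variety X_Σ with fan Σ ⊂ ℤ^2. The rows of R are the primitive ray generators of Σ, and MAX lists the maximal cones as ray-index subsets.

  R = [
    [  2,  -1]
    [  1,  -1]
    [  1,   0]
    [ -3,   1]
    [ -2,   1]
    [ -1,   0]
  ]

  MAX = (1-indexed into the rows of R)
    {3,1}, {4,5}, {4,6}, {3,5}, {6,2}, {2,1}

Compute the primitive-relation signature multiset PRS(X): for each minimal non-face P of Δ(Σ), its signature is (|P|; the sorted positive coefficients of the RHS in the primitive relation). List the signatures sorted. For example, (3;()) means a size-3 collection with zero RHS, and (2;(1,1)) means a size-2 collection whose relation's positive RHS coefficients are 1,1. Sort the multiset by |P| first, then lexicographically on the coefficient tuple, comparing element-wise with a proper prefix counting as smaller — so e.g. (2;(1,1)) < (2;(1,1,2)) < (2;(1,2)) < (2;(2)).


Δ(Σ) — 6 vertices, 9 min non-faces:

  {1,5}:  v_{1} + v_{5} = 0 — sig = (2;())
  {3,6}:  v_{3} + v_{6} = 0 — sig = (2;())
  {1,4}:  v_{1} + v_{4} = v_{6} — sig = (2;(1))
  {1,6}:  v_{1} + v_{6} = v_{2} — sig = (2;(1))
  {2,3}:  v_{2} + v_{3} = v_{1} — sig = (2;(1))
  {2,5}:  v_{2} + v_{5} = v_{6} — sig = (2;(1))
  {3,4}:  v_{3} + v_{4} = v_{5} — sig = (2;(1))
  {5,6}:  v_{5} + v_{6} = v_{4} — sig = (2;(1))
  {2,4}:  v_{2} + v_{4} = 2·v_{6} — sig = (2;(2))

Sorted signature multiset PRS(X):
{ (2;()) ×2,  (2;(1)) ×6,  (2;(2)) }


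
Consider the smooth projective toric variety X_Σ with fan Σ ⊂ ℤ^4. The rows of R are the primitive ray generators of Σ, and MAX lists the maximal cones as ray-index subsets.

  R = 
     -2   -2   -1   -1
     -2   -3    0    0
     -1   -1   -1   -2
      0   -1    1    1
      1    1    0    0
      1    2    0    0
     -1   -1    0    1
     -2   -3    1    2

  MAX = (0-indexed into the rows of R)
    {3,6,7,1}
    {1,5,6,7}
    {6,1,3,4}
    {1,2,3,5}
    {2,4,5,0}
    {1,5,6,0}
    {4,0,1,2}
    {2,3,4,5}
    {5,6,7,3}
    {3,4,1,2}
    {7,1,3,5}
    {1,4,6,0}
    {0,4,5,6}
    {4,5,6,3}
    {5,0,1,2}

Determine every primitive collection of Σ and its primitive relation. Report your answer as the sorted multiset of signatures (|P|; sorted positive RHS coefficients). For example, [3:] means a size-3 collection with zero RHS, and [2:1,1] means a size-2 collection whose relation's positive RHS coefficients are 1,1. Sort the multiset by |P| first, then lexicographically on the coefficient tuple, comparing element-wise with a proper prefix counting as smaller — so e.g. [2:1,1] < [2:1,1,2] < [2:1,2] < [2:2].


Minimal non-faces — 7 found among 8 rays, 15 max cones:

  • {0,3}:  v_{0} + v_{3} = v_{1}  ⇒ sig = [2:1]
  • {2,6}:  v_{2} + v_{6} = v_{0}  ⇒ sig = [2:1]
  • {4,7}:  v_{4} + v_{7} = v_{3} + v_{6}  ⇒ sig = [2:1,1]
  • {0,7}:  v_{0} + v_{7} = 2·v_{1} + v_{5} + v_{6}  ⇒ sig = [2:1,1,2]
  • {2,7}:  v_{2} + v_{7} = 2·v_{1} + v_{5}  ⇒ sig = [2:1,2]
  • {1,4,5}:  v_{1} + v_{4} + v_{5} = 0  ⇒ sig = [3:]
  • {1,3,5,6}:  v_{1} + v_{3} + v_{5} + v_{6} = v_{7}  ⇒ sig = [4:1]

Hence PRS(X_Σ) =
    |P|=2: 5 collections, coeffs (1), (1), (1,1), (1,1,2), (1,2)
    |P|=3: 1 collection, coeffs ()
    |P|=4: 1 collection, coeffs (1)


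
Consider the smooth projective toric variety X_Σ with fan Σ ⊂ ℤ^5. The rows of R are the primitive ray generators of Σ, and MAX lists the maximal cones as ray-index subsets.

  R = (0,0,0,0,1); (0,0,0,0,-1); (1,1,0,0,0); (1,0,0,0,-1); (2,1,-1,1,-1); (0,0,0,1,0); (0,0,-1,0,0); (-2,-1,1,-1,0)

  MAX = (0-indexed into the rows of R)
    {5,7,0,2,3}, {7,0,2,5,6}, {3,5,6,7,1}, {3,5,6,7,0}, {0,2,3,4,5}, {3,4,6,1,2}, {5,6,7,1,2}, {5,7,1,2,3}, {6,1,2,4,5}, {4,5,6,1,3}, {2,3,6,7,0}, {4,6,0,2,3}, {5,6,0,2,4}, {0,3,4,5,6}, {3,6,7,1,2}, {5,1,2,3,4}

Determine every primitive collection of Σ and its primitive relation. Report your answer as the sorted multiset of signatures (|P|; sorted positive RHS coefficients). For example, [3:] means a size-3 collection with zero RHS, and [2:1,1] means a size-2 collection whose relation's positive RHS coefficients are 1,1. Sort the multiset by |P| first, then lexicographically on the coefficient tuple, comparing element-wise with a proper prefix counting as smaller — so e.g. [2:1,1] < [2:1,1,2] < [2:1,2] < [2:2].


Minimal non-faces — 3 found among 8 rays, 16 max cones:

  P = {0,1}:  v_{0} + v_{1} = 0  ⇒ sig = [2:]
  P = {4,7}:  v_{4} + v_{7} = v_{1}  ⇒ sig = [2:1]
  P = {2,3,5,6}:  v_{2} + v_{3} + v_{5} + v_{6} = v_{4}  ⇒ sig = [4:1]

Hence PRS(X_Σ) =
{ [2:],  [2:1],  [4:1] }


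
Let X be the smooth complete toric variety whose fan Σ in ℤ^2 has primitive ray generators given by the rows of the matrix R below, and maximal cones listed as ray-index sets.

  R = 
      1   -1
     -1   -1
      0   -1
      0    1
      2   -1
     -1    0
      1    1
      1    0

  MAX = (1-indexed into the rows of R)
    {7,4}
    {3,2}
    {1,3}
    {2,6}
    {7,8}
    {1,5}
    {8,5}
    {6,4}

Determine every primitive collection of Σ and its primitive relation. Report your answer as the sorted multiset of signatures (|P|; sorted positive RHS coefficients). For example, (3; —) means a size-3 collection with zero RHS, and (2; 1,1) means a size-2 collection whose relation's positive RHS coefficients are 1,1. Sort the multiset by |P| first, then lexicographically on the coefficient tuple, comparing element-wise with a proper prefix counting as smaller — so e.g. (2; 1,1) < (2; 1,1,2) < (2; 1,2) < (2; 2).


Minimal non-faces — 20 found among 8 rays, 8 max cones:

  • {2,7}:  v_{2} + v_{7} = 0  so sig = (2; —)
  • {3,4}:  v_{3} + v_{4} = 0  so sig = (2; —)
  • {6,8}:  v_{6} + v_{8} = 0  so sig = (2; —)
  • {1,4}:  v_{1} + v_{4} = v_{8}  so sig = (2; 1)
  • {1,6}:  v_{1} + v_{6} = v_{3}  so sig = (2; 1)
  • {1,8}:  v_{1} + v_{8} = v_{5}  so sig = (2; 1)
  • {2,4}:  v_{2} + v_{4} = v_{6}  so sig = (2; 1)
  • {2,8}:  v_{2} + v_{8} = v_{3}  so sig = (2; 1)
  • {3,6}:  v_{3} + v_{6} = v_{2}  so sig = (2; 1)
  • {3,7}:  v_{3} + v_{7} = v_{8}  so sig = (2; 1)
  • {3,8}:  v_{3} + v_{8} = v_{1}  so sig = (2; 1)
  • {4,8}:  v_{4} + v_{8} = v_{7}  so sig = (2; 1)
  • {5,6}:  v_{5} + v_{6} = v_{1}  so sig = (2; 1)
  • {6,7}:  v_{6} + v_{7} = v_{4}  so sig = (2; 1)
  • {2,5}:  v_{2} + v_{5} = v_{1} + v_{3}  so sig = (2; 1,1)
  • {1,2}:  v_{1} + v_{2} = 2·v_{3}  so sig = (2; 2)
  • {1,7}:  v_{1} + v_{7} = 2·v_{8}  so sig = (2; 2)
  • {3,5}:  v_{3} + v_{5} = 2·v_{1}  so sig = (2; 2)
  • {4,5}:  v_{4} + v_{5} = 2·v_{8}  so sig = (2; 2)
  • {5,7}:  v_{5} + v_{7} = 3·v_{8}  so sig = (2; 3)

Signatures (|P|; sorted positive RHS coefficients), sorted:
    (2; —)
    (2; —)
    (2; —)
    (2; 1)
    (2; 1)
    (2; 1)
    (2; 1)
    (2; 1)
    (2; 1)
    (2; 1)
    (2; 1)
    (2; 1)
    (2; 1)
    (2; 1)
    (2; 1,1)
    (2; 2)
    (2; 2)
    (2; 2)
    (2; 2)
    (2; 3)


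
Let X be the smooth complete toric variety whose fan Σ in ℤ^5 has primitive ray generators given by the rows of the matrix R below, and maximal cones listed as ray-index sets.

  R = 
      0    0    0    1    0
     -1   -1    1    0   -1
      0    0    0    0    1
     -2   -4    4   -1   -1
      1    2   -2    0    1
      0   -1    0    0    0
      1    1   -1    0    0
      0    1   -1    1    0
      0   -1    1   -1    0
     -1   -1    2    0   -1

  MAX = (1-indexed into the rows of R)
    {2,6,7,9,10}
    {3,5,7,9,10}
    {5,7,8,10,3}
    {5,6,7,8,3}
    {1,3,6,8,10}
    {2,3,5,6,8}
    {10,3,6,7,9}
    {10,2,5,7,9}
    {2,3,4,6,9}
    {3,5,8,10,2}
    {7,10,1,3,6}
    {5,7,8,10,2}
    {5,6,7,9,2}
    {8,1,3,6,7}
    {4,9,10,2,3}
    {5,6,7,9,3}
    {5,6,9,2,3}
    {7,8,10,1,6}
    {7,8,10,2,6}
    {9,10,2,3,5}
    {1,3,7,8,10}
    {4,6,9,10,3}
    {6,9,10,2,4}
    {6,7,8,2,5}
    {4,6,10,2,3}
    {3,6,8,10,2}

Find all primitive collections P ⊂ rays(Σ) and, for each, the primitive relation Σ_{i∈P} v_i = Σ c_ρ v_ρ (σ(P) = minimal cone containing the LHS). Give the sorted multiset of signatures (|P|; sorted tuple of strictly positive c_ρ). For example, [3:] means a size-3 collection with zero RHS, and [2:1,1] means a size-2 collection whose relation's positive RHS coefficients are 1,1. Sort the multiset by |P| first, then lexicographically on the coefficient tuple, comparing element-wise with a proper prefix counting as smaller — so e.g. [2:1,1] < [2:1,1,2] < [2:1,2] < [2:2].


Minimal non-faces — 12 found among 10 rays, 26 max cones:

  • {8,9}:  v_{8} + v_{9} = 0  ⇒ sig = [2:]
  • {1,2}:  v_{1} + v_{2} = v_{6} + v_{8} + v_{10}  ⇒ sig = [2:1,1,1]
  • {1,5}:  v_{1} + v_{5} = v_{3} + v_{7} + v_{8}  ⇒ sig = [2:1,1,1]
  • {4,5}:  v_{4} + v_{5} = v_{2} + v_{3} + v_{9}  ⇒ sig = [2:1,1,1]
  • {4,7}:  v_{4} + v_{7} = v_{6} + v_{9} + v_{10}  ⇒ sig = [2:1,1,1]
  • {1,9}:  v_{1} + v_{9} = v_{3} + v_{6} + v_{7} + v_{10}  ⇒ sig = [2:1,1,1,1]
  • {4,8}:  v_{4} + v_{8} = v_{2} + v_{3} + v_{6} + v_{10}  ⇒ sig = [2:1,1,1,1]
  • {1,4}:  v_{1} + v_{4} = v_{3} + 2·v_{6} + 2·v_{10}  ⇒ sig = [2:1,2,2]
  • {2,3,7}:  v_{2} + v_{3} + v_{7} = 0  ⇒ sig = [3:]
  • {5,6,10}:  v_{5} + v_{6} + v_{10} = 0  ⇒ sig = [3:]
  • {2,3,6,9,10}:  v_{2} + v_{3} + v_{6} + v_{9} + v_{10} = v_{4}  ⇒ sig = [5:1]
  • {3,6,7,8,10}:  v_{3} + v_{6} + v_{7} + v_{8} + v_{10} = v_{1}  ⇒ sig = [5:1]

so the primitive-relation signature multiset is
    |P|=2: 8 collections, coeffs (), (1,1,1), (1,1,1), (1,1,1), (1,1,1), (1,1,1,1), (1,1,1,1), (1,2,2)
    |P|=3: 2 collections, coeffs (), ()
    |P|=5: 2 collections, coeffs (1), (1)
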